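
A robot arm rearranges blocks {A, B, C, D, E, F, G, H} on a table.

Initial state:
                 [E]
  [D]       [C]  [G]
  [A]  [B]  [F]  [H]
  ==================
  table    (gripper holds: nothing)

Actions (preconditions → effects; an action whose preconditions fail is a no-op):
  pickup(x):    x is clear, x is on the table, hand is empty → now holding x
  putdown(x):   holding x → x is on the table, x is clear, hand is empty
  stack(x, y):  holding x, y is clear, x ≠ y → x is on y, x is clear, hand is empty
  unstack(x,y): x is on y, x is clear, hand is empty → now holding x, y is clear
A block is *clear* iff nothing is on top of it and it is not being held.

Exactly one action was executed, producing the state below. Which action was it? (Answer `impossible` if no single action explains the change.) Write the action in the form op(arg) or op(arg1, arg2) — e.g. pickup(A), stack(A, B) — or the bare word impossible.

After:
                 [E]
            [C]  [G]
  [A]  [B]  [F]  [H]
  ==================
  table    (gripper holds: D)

unstack(D, A)

target: towers=[A; B; F/C; H/G/E] holding=D
     unstack(E, G) → towers=[A/D; B; F/C; H/G] holding=E
         pickup(B) → towers=[A/D; F/C; H/G/E] holding=B
     unstack(D, A) → towers=[A; B; F/C; H/G/E] holding=D  ← match
     unstack(C, F) → towers=[A/D; B; F; H/G/E] holding=C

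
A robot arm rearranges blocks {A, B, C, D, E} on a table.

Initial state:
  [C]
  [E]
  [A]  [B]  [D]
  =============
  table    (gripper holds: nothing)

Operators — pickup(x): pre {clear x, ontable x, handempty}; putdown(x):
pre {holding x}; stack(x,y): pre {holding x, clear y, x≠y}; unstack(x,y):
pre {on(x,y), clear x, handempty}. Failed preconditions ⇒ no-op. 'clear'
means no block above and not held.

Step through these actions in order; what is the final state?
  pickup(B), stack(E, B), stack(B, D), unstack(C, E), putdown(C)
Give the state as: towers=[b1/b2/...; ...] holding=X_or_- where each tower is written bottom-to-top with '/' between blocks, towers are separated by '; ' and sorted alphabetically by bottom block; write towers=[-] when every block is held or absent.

towers=[A/E; C; D/B] holding=-

step 1 (pickup(B)): towers=[A/E/C; D] holding=B
step 2 (stack(E, B)) [no-op]: towers=[A/E/C; D] holding=B
step 3 (stack(B, D)): towers=[A/E/C; D/B] holding=-
step 4 (unstack(C, E)): towers=[A/E; D/B] holding=C
step 5 (putdown(C)): towers=[A/E; C; D/B] holding=-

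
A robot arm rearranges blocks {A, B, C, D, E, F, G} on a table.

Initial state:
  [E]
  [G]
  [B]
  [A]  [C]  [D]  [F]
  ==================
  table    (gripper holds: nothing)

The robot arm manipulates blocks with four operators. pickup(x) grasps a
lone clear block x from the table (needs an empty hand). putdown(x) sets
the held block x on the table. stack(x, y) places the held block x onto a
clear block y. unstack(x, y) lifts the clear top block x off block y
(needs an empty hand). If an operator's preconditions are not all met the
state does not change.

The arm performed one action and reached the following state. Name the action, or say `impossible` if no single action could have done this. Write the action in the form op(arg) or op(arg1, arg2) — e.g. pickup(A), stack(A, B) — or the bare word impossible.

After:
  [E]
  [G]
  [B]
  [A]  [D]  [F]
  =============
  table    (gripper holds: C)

target: towers=[A/B/G/E; D; F] holding=C
         pickup(F) → towers=[A/B/G/E; C; D] holding=F
         pickup(D) → towers=[A/B/G/E; C; F] holding=D
     unstack(E, G) → towers=[A/B/G; C; D; F] holding=E
         pickup(C) → towers=[A/B/G/E; D; F] holding=C  ← match

pickup(C)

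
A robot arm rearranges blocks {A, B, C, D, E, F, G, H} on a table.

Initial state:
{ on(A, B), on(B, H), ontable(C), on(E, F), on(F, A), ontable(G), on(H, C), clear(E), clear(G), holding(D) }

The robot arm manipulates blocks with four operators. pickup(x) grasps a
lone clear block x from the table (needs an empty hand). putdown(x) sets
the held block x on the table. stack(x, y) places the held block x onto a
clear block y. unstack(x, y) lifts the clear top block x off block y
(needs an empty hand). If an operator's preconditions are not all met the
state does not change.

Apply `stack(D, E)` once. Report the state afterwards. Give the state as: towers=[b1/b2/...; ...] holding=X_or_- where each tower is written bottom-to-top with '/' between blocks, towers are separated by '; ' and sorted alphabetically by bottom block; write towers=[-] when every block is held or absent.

before: towers=[C/H/B/A/F/E; G] holding=D
pre[stack(D, E)]: holding(D) yes, clear(E) yes, D≠E yes
all met → apply stack(D, E)
after:  towers=[C/H/B/A/F/E/D; G] holding=-

towers=[C/H/B/A/F/E/D; G] holding=-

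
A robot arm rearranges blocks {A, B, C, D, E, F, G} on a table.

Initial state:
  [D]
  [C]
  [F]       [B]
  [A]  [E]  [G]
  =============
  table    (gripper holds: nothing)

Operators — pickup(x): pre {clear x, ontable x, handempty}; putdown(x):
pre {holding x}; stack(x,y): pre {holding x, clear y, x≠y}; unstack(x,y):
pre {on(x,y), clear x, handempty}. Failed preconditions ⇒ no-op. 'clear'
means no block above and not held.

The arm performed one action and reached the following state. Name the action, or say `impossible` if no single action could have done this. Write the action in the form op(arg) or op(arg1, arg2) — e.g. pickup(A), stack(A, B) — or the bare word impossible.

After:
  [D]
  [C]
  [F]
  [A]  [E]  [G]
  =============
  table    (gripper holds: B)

unstack(B, G)

target: towers=[A/F/C/D; E; G] holding=B
     unstack(B, G) → towers=[A/F/C/D; E; G] holding=B  ← match
     unstack(D, C) → towers=[A/F/C; E; G/B] holding=D
         pickup(E) → towers=[A/F/C/D; G/B] holding=E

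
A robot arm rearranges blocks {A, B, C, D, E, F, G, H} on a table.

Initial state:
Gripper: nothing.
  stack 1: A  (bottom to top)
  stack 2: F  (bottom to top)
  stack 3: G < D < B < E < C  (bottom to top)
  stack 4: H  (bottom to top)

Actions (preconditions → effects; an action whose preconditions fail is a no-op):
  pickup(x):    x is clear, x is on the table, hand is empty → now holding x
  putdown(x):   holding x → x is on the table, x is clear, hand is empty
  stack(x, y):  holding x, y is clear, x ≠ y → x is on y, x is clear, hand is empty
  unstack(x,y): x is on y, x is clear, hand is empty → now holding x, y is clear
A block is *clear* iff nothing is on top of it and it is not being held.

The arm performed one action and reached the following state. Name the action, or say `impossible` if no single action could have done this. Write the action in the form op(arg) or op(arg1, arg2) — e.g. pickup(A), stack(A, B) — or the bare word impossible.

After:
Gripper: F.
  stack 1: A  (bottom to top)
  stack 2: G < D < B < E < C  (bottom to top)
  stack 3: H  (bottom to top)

pickup(F)

target: towers=[A; G/D/B/E/C; H] holding=F
         pickup(A) → towers=[F; G/D/B/E/C; H] holding=A
         pickup(H) → towers=[A; F; G/D/B/E/C] holding=H
         pickup(F) → towers=[A; G/D/B/E/C; H] holding=F  ← match
     unstack(C, E) → towers=[A; F; G/D/B/E; H] holding=C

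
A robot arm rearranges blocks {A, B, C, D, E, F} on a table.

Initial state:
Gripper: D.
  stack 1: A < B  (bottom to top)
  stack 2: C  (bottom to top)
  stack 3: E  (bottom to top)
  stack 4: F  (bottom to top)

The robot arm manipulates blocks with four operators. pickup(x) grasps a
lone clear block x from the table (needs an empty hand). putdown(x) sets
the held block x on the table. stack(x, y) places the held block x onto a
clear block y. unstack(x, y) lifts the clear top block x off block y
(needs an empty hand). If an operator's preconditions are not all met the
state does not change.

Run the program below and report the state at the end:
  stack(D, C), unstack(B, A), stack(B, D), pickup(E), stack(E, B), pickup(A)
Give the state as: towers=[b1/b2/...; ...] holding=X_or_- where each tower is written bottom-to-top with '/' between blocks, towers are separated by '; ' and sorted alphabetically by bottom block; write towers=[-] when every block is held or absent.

step 1 (stack(D, C)): towers=[A/B; C/D; E; F] holding=-
step 2 (unstack(B, A)): towers=[A; C/D; E; F] holding=B
step 3 (stack(B, D)): towers=[A; C/D/B; E; F] holding=-
step 4 (pickup(E)): towers=[A; C/D/B; F] holding=E
step 5 (stack(E, B)): towers=[A; C/D/B/E; F] holding=-
step 6 (pickup(A)): towers=[C/D/B/E; F] holding=A

towers=[C/D/B/E; F] holding=A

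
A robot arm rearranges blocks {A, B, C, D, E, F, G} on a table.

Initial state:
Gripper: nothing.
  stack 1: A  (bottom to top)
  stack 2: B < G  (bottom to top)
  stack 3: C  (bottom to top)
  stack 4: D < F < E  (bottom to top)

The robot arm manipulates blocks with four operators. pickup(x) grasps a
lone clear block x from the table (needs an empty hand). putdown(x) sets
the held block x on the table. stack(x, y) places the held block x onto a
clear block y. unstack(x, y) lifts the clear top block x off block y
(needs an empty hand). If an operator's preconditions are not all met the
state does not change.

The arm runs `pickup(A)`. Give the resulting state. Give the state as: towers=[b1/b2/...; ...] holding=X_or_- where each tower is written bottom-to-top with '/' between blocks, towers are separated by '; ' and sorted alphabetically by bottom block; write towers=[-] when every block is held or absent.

towers=[B/G; C; D/F/E] holding=A

before: towers=[A; B/G; C; D/F/E] holding=-
pre[pickup(A)]: clear(A) yes, ontable(A) yes, handempty yes
all met → apply pickup(A)
after:  towers=[B/G; C; D/F/E] holding=A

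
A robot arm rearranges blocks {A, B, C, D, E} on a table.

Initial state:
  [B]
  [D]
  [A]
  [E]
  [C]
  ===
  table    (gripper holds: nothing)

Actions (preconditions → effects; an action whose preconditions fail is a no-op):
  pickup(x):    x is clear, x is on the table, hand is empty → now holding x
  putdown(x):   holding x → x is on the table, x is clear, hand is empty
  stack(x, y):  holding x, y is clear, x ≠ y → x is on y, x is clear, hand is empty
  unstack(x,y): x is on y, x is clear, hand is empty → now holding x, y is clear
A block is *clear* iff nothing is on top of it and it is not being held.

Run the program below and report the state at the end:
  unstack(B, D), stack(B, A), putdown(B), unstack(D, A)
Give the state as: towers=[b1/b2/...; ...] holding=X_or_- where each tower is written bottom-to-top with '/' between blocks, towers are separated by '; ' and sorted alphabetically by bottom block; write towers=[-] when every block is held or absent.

step 1 (unstack(B, D)): towers=[C/E/A/D] holding=B
step 2 (stack(B, A)) [no-op]: towers=[C/E/A/D] holding=B
step 3 (putdown(B)): towers=[B; C/E/A/D] holding=-
step 4 (unstack(D, A)): towers=[B; C/E/A] holding=D

towers=[B; C/E/A] holding=D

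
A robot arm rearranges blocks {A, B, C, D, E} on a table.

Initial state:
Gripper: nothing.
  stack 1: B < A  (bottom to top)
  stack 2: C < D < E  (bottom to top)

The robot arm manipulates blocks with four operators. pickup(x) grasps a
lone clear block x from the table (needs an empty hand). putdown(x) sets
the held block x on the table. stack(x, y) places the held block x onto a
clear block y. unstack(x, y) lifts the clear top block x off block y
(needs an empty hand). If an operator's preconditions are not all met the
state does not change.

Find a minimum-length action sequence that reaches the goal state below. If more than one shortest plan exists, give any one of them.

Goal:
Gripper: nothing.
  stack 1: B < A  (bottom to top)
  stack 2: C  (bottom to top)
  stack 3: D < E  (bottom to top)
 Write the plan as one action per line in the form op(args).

unstack(E, D)
putdown(E)
unstack(D, C)
putdown(D)
pickup(E)
stack(E, D)

step 1 (unstack(E, D)): towers=[B/A; C/D] holding=E
step 2 (putdown(E)): towers=[B/A; C/D; E] holding=-
step 3 (unstack(D, C)): towers=[B/A; C; E] holding=D
step 4 (putdown(D)): towers=[B/A; C; D; E] holding=-
step 5 (pickup(E)): towers=[B/A; C; D] holding=E
step 6 (stack(E, D)): towers=[B/A; C; D/E] holding=-
goal check: towers=[B/A; C; D/E] holding=- — reached (length 6, optimal by BFS)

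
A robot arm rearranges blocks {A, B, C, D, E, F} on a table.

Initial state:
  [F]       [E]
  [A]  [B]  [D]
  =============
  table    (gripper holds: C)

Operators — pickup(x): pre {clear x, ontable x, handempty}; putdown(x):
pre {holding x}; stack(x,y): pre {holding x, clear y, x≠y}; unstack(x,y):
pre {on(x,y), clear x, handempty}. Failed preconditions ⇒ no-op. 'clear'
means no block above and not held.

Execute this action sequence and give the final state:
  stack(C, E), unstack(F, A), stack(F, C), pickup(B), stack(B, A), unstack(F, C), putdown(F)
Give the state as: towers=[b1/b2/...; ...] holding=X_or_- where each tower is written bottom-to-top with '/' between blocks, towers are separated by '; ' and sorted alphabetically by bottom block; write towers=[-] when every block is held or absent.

towers=[A/B; D/E/C; F] holding=-

step 1 (stack(C, E)): towers=[A/F; B; D/E/C] holding=-
step 2 (unstack(F, A)): towers=[A; B; D/E/C] holding=F
step 3 (stack(F, C)): towers=[A; B; D/E/C/F] holding=-
step 4 (pickup(B)): towers=[A; D/E/C/F] holding=B
step 5 (stack(B, A)): towers=[A/B; D/E/C/F] holding=-
step 6 (unstack(F, C)): towers=[A/B; D/E/C] holding=F
step 7 (putdown(F)): towers=[A/B; D/E/C; F] holding=-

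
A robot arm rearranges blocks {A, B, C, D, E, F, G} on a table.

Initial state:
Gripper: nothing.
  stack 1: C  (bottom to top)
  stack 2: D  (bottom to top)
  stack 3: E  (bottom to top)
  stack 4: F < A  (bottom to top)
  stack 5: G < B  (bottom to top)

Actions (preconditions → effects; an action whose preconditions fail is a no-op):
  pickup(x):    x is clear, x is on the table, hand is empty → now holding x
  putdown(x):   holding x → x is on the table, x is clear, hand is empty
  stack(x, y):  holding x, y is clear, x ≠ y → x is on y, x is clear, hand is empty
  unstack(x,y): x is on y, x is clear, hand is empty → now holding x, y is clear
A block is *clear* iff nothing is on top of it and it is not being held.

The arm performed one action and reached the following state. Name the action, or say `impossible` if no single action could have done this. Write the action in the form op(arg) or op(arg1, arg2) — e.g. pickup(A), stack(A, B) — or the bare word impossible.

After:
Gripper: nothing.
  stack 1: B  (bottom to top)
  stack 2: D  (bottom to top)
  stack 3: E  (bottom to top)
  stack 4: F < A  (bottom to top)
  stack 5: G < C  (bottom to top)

target: towers=[B; D; E; F/A; G/C] holding=-
     unstack(B, G) → towers=[C; D; E; F/A; G] holding=B
         pickup(D) → towers=[C; E; F/A; G/B] holding=D
     unstack(A, F) → towers=[C; D; E; F; G/B] holding=A
         pickup(E) → towers=[C; D; F/A; G/B] holding=E
         pickup(C) → towers=[D; E; F/A; G/B] holding=C
none of the 5 applicable actions match → impossible

impossible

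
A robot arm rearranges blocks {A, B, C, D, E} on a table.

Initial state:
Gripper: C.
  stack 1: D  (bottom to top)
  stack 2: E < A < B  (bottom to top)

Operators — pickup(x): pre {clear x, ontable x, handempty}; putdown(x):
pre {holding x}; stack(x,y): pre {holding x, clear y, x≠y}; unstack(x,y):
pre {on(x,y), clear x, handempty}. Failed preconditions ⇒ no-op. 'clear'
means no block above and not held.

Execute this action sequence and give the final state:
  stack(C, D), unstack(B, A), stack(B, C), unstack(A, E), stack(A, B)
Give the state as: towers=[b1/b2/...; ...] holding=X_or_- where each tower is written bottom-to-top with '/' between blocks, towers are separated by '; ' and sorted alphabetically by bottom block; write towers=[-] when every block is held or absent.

step 1 (stack(C, D)): towers=[D/C; E/A/B] holding=-
step 2 (unstack(B, A)): towers=[D/C; E/A] holding=B
step 3 (stack(B, C)): towers=[D/C/B; E/A] holding=-
step 4 (unstack(A, E)): towers=[D/C/B; E] holding=A
step 5 (stack(A, B)): towers=[D/C/B/A; E] holding=-

towers=[D/C/B/A; E] holding=-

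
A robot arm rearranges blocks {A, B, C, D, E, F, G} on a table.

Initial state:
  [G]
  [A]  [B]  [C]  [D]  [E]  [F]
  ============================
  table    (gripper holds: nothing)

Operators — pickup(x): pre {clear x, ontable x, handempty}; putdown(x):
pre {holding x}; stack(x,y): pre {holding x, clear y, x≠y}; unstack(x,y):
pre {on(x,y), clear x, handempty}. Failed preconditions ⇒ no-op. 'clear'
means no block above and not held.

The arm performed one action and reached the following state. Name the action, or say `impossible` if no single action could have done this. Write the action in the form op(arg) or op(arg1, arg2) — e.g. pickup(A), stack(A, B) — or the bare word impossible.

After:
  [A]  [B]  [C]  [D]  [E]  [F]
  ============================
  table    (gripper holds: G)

target: towers=[A; B; C; D; E; F] holding=G
         pickup(B) → towers=[A/G; C; D; E; F] holding=B
         pickup(F) → towers=[A/G; B; C; D; E] holding=F
     unstack(G, A) → towers=[A; B; C; D; E; F] holding=G  ← match
         pickup(D) → towers=[A/G; B; C; E; F] holding=D
         pickup(E) → towers=[A/G; B; C; D; F] holding=E
         pickup(C) → towers=[A/G; B; D; E; F] holding=C

unstack(G, A)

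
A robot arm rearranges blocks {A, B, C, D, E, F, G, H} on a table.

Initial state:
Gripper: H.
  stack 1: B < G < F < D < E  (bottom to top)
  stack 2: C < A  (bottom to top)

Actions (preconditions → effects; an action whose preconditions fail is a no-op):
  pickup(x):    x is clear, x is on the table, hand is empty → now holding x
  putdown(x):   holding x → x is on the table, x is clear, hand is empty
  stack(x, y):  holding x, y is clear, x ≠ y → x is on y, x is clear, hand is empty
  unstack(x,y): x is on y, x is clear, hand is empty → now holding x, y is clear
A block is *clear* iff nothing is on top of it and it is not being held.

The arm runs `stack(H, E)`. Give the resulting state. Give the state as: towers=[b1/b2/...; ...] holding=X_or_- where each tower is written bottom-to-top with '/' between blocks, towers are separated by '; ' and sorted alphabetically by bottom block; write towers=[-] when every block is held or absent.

before: towers=[B/G/F/D/E; C/A] holding=H
pre[stack(H, E)]: holding(H) yes, clear(E) yes, H≠E yes
all met → apply stack(H, E)
after:  towers=[B/G/F/D/E/H; C/A] holding=-

towers=[B/G/F/D/E/H; C/A] holding=-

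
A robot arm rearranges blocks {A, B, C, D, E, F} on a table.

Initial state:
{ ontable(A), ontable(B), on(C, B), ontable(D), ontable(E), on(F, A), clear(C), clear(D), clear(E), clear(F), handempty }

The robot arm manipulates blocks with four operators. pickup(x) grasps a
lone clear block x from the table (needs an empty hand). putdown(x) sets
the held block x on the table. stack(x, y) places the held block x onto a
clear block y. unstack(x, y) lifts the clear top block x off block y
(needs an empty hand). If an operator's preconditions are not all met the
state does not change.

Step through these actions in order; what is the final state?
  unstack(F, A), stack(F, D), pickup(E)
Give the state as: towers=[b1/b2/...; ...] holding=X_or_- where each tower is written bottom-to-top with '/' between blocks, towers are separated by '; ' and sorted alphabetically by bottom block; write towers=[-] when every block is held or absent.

step 1 (unstack(F, A)): towers=[A; B/C; D; E] holding=F
step 2 (stack(F, D)): towers=[A; B/C; D/F; E] holding=-
step 3 (pickup(E)): towers=[A; B/C; D/F] holding=E

towers=[A; B/C; D/F] holding=E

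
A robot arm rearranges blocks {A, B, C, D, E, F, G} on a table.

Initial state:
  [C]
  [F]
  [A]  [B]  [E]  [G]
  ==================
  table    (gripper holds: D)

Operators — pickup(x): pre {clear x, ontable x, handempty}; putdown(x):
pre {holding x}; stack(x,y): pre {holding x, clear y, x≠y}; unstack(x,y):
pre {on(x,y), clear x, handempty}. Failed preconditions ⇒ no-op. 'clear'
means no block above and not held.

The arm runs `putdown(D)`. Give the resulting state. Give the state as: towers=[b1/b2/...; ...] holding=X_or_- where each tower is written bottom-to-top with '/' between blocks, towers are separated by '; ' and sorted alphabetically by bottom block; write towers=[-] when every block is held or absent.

towers=[A/F/C; B; D; E; G] holding=-

before: towers=[A/F/C; B; E; G] holding=D
pre[putdown(D)]: holding(D) yes
all met → apply putdown(D)
after:  towers=[A/F/C; B; D; E; G] holding=-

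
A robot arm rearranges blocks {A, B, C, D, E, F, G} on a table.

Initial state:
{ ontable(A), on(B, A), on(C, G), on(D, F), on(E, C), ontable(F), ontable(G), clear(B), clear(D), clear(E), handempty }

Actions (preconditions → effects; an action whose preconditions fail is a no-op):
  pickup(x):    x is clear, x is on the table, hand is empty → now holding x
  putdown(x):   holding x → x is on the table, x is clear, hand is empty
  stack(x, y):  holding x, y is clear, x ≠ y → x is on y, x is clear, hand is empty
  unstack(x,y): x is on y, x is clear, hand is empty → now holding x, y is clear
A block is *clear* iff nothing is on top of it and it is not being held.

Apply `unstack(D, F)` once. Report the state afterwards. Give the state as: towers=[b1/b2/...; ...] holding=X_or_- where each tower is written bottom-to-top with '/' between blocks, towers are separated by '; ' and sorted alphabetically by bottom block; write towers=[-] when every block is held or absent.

before: towers=[A/B; F/D; G/C/E] holding=-
pre[unstack(D, F)]: on(D,F) ok, clear(D) ok, handempty ok
all met → apply unstack(D, F)
after:  towers=[A/B; F; G/C/E] holding=D

towers=[A/B; F; G/C/E] holding=D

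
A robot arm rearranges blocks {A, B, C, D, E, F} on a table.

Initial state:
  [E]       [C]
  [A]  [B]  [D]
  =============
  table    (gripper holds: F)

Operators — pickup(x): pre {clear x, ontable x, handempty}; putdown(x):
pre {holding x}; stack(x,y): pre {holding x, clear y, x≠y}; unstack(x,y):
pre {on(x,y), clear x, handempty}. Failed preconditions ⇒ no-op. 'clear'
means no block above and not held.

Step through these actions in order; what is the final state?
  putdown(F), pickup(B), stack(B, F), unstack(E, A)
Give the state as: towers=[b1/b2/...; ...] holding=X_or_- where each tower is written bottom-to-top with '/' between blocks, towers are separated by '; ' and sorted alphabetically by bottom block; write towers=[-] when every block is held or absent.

step 1 (putdown(F)): towers=[A/E; B; D/C; F] holding=-
step 2 (pickup(B)): towers=[A/E; D/C; F] holding=B
step 3 (stack(B, F)): towers=[A/E; D/C; F/B] holding=-
step 4 (unstack(E, A)): towers=[A; D/C; F/B] holding=E

towers=[A; D/C; F/B] holding=E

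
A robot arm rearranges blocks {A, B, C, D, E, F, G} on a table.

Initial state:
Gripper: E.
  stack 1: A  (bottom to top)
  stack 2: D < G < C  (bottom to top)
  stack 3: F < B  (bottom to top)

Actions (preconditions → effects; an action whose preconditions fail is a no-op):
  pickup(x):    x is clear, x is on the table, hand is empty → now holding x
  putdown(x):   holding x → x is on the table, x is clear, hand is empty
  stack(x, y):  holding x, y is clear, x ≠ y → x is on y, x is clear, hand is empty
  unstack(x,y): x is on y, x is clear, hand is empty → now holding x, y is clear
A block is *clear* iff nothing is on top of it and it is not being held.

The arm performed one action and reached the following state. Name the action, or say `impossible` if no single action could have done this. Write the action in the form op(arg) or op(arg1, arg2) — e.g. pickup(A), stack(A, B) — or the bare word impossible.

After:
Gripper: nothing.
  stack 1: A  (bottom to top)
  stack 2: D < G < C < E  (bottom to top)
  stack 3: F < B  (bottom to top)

target: towers=[A; D/G/C/E; F/B] holding=-
        putdown(E) → towers=[A; D/G/C; E; F/B] holding=-
       stack(E, B) → towers=[A; D/G/C; F/B/E] holding=-
       stack(E, A) → towers=[A/E; D/G/C; F/B] holding=-
       stack(E, C) → towers=[A; D/G/C/E; F/B] holding=-  ← match

stack(E, C)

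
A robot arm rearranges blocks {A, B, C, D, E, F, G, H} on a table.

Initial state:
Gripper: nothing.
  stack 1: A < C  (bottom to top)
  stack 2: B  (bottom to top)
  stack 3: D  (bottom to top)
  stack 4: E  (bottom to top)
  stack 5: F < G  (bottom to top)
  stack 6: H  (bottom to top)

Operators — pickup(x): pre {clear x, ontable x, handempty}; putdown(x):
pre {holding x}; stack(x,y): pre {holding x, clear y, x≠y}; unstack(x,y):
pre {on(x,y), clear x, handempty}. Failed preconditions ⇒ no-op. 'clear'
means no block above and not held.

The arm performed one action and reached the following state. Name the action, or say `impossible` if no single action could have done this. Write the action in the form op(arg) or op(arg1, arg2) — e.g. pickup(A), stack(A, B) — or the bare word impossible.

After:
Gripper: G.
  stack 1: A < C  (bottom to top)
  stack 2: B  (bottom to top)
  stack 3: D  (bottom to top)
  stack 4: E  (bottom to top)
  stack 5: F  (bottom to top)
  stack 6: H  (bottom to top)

unstack(G, F)

target: towers=[A/C; B; D; E; F; H] holding=G
     unstack(G, F) → towers=[A/C; B; D; E; F; H] holding=G  ← match
         pickup(E) → towers=[A/C; B; D; F/G; H] holding=E
         pickup(H) → towers=[A/C; B; D; E; F/G] holding=H
         pickup(B) → towers=[A/C; D; E; F/G; H] holding=B
         pickup(D) → towers=[A/C; B; E; F/G; H] holding=D
     unstack(C, A) → towers=[A; B; D; E; F/G; H] holding=C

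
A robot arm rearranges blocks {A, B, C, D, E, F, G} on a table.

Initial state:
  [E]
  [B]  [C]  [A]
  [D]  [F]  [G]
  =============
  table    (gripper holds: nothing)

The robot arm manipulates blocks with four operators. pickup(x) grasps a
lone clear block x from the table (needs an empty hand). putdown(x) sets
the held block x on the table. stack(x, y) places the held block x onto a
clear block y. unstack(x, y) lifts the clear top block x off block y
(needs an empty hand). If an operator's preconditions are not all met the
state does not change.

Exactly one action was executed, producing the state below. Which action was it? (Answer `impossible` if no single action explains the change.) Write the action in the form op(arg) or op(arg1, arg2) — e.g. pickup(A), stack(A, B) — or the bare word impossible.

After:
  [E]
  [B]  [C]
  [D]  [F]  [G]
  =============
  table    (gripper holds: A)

unstack(A, G)

target: towers=[D/B/E; F/C; G] holding=A
     unstack(A, G) → towers=[D/B/E; F/C; G] holding=A  ← match
     unstack(E, B) → towers=[D/B; F/C; G/A] holding=E
     unstack(C, F) → towers=[D/B/E; F; G/A] holding=C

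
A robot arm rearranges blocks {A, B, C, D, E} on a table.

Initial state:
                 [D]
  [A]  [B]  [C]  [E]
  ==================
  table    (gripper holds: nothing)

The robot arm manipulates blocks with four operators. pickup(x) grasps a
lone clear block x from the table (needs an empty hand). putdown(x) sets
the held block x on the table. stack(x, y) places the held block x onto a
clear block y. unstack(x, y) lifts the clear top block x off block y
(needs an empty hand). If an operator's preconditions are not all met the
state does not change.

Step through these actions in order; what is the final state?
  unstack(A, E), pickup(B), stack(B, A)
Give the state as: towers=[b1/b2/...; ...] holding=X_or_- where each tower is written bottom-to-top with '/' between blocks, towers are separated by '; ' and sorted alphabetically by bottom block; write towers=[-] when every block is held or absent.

towers=[A/B; C; E/D] holding=-

step 1 (unstack(A, E)) [no-op]: towers=[A; B; C; E/D] holding=-
step 2 (pickup(B)): towers=[A; C; E/D] holding=B
step 3 (stack(B, A)): towers=[A/B; C; E/D] holding=-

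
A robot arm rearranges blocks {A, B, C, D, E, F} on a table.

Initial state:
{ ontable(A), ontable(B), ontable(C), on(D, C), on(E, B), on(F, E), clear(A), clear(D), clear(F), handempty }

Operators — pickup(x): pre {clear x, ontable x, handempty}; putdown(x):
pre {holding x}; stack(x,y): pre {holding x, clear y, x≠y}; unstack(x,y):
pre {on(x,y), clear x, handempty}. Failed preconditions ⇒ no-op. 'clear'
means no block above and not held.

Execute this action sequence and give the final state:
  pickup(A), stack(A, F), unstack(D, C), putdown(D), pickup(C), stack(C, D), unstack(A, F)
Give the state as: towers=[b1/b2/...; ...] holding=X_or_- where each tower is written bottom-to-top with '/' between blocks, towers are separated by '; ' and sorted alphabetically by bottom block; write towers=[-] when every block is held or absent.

step 1 (pickup(A)): towers=[B/E/F; C/D] holding=A
step 2 (stack(A, F)): towers=[B/E/F/A; C/D] holding=-
step 3 (unstack(D, C)): towers=[B/E/F/A; C] holding=D
step 4 (putdown(D)): towers=[B/E/F/A; C; D] holding=-
step 5 (pickup(C)): towers=[B/E/F/A; D] holding=C
step 6 (stack(C, D)): towers=[B/E/F/A; D/C] holding=-
step 7 (unstack(A, F)): towers=[B/E/F; D/C] holding=A

towers=[B/E/F; D/C] holding=A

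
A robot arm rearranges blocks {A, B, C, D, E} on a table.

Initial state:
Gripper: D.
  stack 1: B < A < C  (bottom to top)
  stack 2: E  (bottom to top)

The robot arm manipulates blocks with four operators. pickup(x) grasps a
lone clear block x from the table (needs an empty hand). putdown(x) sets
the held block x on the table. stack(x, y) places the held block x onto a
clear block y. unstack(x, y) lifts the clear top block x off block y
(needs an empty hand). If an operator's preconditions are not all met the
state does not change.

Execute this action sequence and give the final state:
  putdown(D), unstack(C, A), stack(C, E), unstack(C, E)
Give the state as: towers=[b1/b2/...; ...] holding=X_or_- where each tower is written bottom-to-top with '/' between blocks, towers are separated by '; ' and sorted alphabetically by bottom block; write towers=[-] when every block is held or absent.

step 1 (putdown(D)): towers=[B/A/C; D; E] holding=-
step 2 (unstack(C, A)): towers=[B/A; D; E] holding=C
step 3 (stack(C, E)): towers=[B/A; D; E/C] holding=-
step 4 (unstack(C, E)): towers=[B/A; D; E] holding=C

towers=[B/A; D; E] holding=C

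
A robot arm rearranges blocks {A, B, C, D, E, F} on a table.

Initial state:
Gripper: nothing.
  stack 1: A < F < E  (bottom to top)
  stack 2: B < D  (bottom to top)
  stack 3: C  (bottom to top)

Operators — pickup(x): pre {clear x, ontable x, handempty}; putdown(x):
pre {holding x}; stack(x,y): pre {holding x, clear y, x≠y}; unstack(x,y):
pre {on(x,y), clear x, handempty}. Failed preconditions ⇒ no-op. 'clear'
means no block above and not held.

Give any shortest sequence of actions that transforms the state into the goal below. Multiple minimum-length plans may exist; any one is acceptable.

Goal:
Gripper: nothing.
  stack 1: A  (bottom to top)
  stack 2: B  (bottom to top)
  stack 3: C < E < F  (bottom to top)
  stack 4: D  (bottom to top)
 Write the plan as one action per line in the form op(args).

unstack(D, B)
putdown(D)
unstack(E, F)
stack(E, C)
unstack(F, A)
stack(F, E)

step 1 (unstack(D, B)): towers=[A/F/E; B; C] holding=D
step 2 (putdown(D)): towers=[A/F/E; B; C; D] holding=-
step 3 (unstack(E, F)): towers=[A/F; B; C; D] holding=E
step 4 (stack(E, C)): towers=[A/F; B; C/E; D] holding=-
step 5 (unstack(F, A)): towers=[A; B; C/E; D] holding=F
step 6 (stack(F, E)): towers=[A; B; C/E/F; D] holding=-
goal check: towers=[A; B; C/E/F; D] holding=- — reached (length 6, optimal by BFS)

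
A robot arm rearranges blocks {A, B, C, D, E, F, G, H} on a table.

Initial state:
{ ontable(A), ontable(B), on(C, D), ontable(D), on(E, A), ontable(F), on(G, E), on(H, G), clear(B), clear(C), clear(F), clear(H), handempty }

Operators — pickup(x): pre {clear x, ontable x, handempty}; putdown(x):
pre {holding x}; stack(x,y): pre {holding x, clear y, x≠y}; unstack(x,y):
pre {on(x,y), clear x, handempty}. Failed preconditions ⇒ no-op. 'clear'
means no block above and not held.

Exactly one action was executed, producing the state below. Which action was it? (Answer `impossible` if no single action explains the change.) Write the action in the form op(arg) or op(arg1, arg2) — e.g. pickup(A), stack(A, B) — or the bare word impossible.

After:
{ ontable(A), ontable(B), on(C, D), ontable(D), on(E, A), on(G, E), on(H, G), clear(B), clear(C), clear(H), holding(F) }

pickup(F)

target: towers=[A/E/G/H; B; D/C] holding=F
     unstack(H, G) → towers=[A/E/G; B; D/C; F] holding=H
         pickup(B) → towers=[A/E/G/H; D/C; F] holding=B
         pickup(F) → towers=[A/E/G/H; B; D/C] holding=F  ← match
     unstack(C, D) → towers=[A/E/G/H; B; D; F] holding=C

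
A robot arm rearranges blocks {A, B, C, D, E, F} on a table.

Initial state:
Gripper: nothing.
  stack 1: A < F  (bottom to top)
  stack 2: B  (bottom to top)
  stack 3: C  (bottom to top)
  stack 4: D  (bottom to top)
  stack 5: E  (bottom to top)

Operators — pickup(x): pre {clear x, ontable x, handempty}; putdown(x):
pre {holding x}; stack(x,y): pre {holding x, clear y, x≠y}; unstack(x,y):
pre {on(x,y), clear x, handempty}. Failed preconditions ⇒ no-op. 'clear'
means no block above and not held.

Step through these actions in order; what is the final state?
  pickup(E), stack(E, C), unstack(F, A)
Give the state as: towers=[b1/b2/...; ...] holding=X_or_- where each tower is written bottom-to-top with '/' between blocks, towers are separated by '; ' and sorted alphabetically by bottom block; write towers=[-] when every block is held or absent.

towers=[A; B; C/E; D] holding=F

step 1 (pickup(E)): towers=[A/F; B; C; D] holding=E
step 2 (stack(E, C)): towers=[A/F; B; C/E; D] holding=-
step 3 (unstack(F, A)): towers=[A; B; C/E; D] holding=F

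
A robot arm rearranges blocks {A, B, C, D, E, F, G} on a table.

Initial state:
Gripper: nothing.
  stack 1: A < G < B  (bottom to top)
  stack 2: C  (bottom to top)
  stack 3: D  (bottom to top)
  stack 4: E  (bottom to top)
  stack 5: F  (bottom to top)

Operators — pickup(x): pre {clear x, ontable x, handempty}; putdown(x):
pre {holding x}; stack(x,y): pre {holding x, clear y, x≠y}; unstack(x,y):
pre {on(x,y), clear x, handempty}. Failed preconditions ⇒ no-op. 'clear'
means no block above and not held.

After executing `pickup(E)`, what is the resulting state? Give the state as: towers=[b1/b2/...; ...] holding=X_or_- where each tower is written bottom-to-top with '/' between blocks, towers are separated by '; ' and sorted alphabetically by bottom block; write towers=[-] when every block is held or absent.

before: towers=[A/G/B; C; D; E; F] holding=-
pre[pickup(E)]: clear(E) yes, ontable(E) yes, handempty yes
all met → apply pickup(E)
after:  towers=[A/G/B; C; D; F] holding=E

towers=[A/G/B; C; D; F] holding=E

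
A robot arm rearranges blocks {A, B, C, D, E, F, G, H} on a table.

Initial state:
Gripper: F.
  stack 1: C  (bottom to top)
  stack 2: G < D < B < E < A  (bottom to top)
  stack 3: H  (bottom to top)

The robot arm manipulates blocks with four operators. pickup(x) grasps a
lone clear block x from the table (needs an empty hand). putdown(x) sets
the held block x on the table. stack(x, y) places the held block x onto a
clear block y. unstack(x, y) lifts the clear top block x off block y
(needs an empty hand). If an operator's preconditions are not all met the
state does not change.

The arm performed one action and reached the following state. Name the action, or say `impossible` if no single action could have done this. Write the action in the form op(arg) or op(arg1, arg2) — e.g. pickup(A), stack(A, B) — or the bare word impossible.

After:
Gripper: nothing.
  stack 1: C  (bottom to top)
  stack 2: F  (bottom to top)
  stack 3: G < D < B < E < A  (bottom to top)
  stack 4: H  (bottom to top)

putdown(F)

target: towers=[C; F; G/D/B/E/A; H] holding=-
        putdown(F) → towers=[C; F; G/D/B/E/A; H] holding=-  ← match
       stack(F, A) → towers=[C; G/D/B/E/A/F; H] holding=-
       stack(F, H) → towers=[C; G/D/B/E/A; H/F] holding=-
       stack(F, C) → towers=[C/F; G/D/B/E/A; H] holding=-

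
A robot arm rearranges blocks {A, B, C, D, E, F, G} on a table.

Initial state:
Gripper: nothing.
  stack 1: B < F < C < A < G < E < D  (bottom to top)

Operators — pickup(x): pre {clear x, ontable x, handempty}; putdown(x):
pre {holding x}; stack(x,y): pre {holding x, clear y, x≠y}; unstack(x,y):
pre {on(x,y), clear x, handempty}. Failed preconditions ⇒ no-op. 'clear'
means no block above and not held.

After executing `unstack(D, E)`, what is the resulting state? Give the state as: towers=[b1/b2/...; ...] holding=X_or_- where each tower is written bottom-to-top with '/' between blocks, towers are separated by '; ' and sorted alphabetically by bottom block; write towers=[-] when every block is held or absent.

before: towers=[B/F/C/A/G/E/D] holding=-
pre[unstack(D, E)]: on(D,E) ok, clear(D) ok, handempty ok
all met → apply unstack(D, E)
after:  towers=[B/F/C/A/G/E] holding=D

towers=[B/F/C/A/G/E] holding=D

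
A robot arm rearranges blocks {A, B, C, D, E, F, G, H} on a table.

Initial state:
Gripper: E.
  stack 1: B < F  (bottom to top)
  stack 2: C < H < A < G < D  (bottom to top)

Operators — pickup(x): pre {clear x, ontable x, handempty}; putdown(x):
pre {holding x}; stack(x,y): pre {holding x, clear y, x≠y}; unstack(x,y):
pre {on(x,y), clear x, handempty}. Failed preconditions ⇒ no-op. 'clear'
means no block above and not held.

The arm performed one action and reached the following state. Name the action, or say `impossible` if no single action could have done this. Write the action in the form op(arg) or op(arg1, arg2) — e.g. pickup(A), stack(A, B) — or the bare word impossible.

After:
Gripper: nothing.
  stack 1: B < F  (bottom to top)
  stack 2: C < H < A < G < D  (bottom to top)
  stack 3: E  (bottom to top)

putdown(E)

target: towers=[B/F; C/H/A/G/D; E] holding=-
        putdown(E) → towers=[B/F; C/H/A/G/D; E] holding=-  ← match
       stack(E, F) → towers=[B/F/E; C/H/A/G/D] holding=-
       stack(E, D) → towers=[B/F; C/H/A/G/D/E] holding=-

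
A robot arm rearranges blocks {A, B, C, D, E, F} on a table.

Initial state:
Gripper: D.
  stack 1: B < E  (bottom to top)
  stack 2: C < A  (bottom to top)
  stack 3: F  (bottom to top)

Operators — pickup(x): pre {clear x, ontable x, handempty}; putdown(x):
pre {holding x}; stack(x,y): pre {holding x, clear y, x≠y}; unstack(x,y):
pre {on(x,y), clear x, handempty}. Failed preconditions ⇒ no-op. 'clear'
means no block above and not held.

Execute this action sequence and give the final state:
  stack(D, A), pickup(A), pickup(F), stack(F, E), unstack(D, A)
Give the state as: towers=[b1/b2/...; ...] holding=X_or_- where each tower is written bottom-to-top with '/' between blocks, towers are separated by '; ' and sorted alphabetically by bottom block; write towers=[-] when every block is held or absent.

towers=[B/E/F; C/A] holding=D

step 1 (stack(D, A)): towers=[B/E; C/A/D; F] holding=-
step 2 (pickup(A)) [no-op]: towers=[B/E; C/A/D; F] holding=-
step 3 (pickup(F)): towers=[B/E; C/A/D] holding=F
step 4 (stack(F, E)): towers=[B/E/F; C/A/D] holding=-
step 5 (unstack(D, A)): towers=[B/E/F; C/A] holding=D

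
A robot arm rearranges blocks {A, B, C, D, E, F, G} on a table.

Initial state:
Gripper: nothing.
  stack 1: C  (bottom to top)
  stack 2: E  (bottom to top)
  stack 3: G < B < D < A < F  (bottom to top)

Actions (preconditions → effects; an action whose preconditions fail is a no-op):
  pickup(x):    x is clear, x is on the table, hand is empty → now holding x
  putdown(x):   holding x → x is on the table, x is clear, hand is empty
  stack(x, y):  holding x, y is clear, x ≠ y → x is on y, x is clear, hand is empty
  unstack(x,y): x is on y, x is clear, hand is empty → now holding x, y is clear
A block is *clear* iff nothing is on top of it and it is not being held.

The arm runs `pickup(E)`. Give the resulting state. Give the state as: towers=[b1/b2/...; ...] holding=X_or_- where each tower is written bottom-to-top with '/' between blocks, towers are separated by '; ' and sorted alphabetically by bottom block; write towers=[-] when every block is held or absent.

towers=[C; G/B/D/A/F] holding=E

before: towers=[C; E; G/B/D/A/F] holding=-
pre[pickup(E)]: clear(E) ok, ontable(E) ok, handempty ok
all met → apply pickup(E)
after:  towers=[C; G/B/D/A/F] holding=E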